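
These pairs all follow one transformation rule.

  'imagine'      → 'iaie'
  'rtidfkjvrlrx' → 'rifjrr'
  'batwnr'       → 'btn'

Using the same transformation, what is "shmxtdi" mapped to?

The pattern: keep every other character starting from the first (positions 1st, 3rd, 5th, ...).
Applying that to "shmxtdi" gives "smti".

smti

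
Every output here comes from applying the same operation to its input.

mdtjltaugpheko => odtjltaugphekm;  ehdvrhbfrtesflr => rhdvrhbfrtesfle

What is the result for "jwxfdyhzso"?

In each case the input is transformed by: swap the first and last characters.
Doing the same to "jwxfdyhzso": "owxfdyhzsj".

owxfdyhzsj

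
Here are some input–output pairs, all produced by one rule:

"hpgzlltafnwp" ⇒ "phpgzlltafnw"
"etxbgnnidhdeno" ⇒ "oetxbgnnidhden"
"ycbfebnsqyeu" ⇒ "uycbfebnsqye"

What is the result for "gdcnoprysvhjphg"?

Each output is the input with this applied: move the last character to the front.
On "gdcnoprysvhjphg" that produces "ggdcnoprysvhjph".

ggdcnoprysvhjph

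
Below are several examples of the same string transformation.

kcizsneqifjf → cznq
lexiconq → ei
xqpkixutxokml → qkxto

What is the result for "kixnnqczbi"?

inq

The transformation: delete the last 3 characters, then keep every other character starting from the second (positions 2nd, 4th, 6th, ...).
Applying both steps to "kixnnqczbi": "kixnnqc", then "inq".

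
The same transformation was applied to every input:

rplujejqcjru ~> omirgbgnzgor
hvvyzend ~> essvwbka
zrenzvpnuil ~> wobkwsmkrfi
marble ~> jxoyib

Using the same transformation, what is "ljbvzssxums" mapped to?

igyswppurjp

Rule — shift every letter 3 places backward in the alphabet (wrapping around).
Applying that to "ljbvzssxums" gives "igyswppurjp".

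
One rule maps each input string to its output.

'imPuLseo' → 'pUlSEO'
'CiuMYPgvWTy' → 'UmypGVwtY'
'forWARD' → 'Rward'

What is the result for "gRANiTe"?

anItE

The rule is to delete the first 2 characters, then flip the case of every letter.
"gRANiTe" → "ANiTe" → "anItE".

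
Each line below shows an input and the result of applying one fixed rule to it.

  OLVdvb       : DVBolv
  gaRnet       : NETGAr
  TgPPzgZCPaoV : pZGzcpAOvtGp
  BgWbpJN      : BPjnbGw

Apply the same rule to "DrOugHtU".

UGhTudRo

The transformation: move the first 3 characters to the end (rotate left by 3), then flip the case of every letter.
On "DrOugHtU": the first step gives "ugHtUDrO", and the second then gives "UGhTudRo".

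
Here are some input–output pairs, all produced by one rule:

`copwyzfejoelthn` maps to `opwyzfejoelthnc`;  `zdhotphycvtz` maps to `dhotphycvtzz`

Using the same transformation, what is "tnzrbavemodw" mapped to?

nzrbavemodwt

Rule — move the first character to the end.
"tnzrbavemodw" → "nzrbavemodwt".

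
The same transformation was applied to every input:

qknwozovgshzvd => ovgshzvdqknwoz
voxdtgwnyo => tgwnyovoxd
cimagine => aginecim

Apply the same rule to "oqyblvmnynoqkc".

mnynoqkcoqyblv

The transformation: move the last character to the front, then swap the front and back halves of the string.
So "oqyblvmnynoqkc" becomes "mnynoqkcoqyblv".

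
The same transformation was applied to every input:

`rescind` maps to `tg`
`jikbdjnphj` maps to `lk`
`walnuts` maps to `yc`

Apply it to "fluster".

Rule — shift every letter 2 places forward in the alphabet (wrapping around), then keep only the first 2 characters.
Doing the same to "fluster": "hn".

hn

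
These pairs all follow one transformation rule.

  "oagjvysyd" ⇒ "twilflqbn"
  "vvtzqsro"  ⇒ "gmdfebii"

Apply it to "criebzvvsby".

vromiifolpe

What's happening: shift every letter 13 places forward in the alphabet (wrapping around) — i.e. ROT13, then move the first 2 characters to the end (rotate left by 2).
Starting from "criebzvvsby": after the first operation, "pevromiifol"; after the second, "vromiifolpe".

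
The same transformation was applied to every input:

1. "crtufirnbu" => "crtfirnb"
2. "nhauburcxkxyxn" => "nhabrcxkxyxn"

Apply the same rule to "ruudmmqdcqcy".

The transformation: remove every "u".
Doing the same to "ruudmmqdcqcy": "rdmmqdcqcy".

rdmmqdcqcy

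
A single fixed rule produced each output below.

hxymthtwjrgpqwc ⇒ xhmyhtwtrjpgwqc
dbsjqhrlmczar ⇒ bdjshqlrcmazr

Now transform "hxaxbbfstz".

xhxabbsfzt

The transformation: swap each adjacent pair of characters (1↔2, 3↔4, ...).
On "hxaxbbfstz" that produces "xhxabbsfzt".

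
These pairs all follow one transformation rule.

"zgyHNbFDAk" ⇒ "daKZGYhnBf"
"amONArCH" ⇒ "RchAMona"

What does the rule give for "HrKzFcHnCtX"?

cTxhRkZfChN

What's happening: move the last 3 characters to the front (rotate right by 3), then flip the case of every letter.
For "HrKzFcHnCtX" the result is "cTxhRkZfChN".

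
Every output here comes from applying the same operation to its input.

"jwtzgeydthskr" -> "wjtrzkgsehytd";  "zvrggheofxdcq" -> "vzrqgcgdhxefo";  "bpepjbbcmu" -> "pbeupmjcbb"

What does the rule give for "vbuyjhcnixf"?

The pattern: move the first character to the end, then take characters alternately from the front and the back (1st, last, 2nd, 2nd-last, ...).
"vbuyjhcnixf" → "buyjhcnixfv" → "bvufyxjihnc".
(Check on "zvrggheofxdcq": → "vrggheofxdcqz" → "vzrqgcgdhxefo" ✓)

bvufyxjihnc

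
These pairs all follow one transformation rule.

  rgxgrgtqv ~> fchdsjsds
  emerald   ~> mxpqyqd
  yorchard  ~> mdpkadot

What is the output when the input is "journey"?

zqkvagd

In each case the input is transformed by: shift every letter 12 places forward in the alphabet (wrapping around), then move the last 3 characters to the front (rotate right by 3).
Applying that to "journey" gives "zqkvagd".
(Check on "yorchard": → "kadotmdp" → "mdpkadot" ✓)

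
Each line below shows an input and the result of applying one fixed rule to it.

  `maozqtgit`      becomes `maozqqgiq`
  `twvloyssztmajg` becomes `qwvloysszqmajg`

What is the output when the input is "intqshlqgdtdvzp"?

inqqshlqgdqdvzp

The transformation: replace every "t" with "q".
For "intqshlqgdtdvzp" the result is "inqqshlqgdqdvzp".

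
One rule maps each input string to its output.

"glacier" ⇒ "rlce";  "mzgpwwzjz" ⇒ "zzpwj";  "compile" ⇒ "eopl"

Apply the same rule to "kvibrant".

tvba

Each output is the input with this applied: move the last character to the front, then keep every other character starting from the first (positions 1st, 3rd, 5th, ...).
"kvibrant" → "tvba".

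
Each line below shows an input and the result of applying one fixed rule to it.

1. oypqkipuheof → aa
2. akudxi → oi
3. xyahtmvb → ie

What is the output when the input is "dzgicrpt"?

The transformation: shift every letter 11 places forward in the alphabet (wrapping around), then keep only the vowels.
Applying both steps to "dzgicrpt": "okrtncae", then "oae".

oae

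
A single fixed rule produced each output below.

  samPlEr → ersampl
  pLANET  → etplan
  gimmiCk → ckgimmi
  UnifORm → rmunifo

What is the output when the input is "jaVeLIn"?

What's happening: move the last 2 characters to the front (rotate right by 2), then convert every letter to lowercase.
On "jaVeLIn": the first step gives "InjaVeL", and the second then gives "injavel".

injavel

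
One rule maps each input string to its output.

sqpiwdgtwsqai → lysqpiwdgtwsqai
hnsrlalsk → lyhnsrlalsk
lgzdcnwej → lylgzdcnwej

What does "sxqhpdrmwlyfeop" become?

In each case the input is transformed by: prepend "ly".
"sxqhpdrmwlyfeop" → "lysxqhpdrmwlyfeop".

lysxqhpdrmwlyfeop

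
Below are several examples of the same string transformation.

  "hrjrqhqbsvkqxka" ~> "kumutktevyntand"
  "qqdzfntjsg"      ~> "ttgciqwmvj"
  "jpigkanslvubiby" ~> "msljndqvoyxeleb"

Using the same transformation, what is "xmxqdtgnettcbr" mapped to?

apatgwjqhwwfeu

In each case the input is transformed by: shift every letter 3 places forward in the alphabet (wrapping around).
Doing the same to "xmxqdtgnettcbr": "apatgwjqhwwfeu".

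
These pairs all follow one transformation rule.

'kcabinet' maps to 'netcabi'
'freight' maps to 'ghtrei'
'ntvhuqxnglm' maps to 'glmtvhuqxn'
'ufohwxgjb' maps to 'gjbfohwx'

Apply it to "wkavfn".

vfnka

Each output is the input with this applied: delete the first character, then move the last 3 characters to the front (rotate right by 3).
"wkavfn" → "vfnka".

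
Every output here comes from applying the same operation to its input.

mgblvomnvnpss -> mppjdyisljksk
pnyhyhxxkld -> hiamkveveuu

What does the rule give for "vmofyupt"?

What's happening: move the last 3 characters to the front (rotate right by 3), then shift every letter 3 places backward in the alphabet (wrapping around).
"vmofyupt" → "uptvmofy" → "rmqsjlcv".

rmqsjlcv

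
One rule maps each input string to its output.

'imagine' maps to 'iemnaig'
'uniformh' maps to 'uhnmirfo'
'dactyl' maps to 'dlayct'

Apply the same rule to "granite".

gertain

Looking at the pairs, the operation is to take characters alternately from the front and the back (1st, last, 2nd, 2nd-last, ...).
Applying that to "granite" gives "gertain".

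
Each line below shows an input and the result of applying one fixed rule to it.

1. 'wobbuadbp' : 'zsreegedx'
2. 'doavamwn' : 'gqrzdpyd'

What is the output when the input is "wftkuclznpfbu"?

Each output is the input with this applied: take characters alternately from the front and the back (1st, last, 2nd, 2nd-last, ...), then shift every letter 3 places forward in the alphabet (wrapping around).
Starting from "wftkuclznpfbu": after the first operation, "wufbtfkpunczl"; after the second, "zxiewinsxqfco".

zxiewinsxqfco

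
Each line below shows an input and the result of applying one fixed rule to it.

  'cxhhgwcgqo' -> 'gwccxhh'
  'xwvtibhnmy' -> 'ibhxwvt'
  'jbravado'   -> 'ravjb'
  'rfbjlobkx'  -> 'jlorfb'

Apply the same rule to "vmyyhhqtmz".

hhqvmyy

The pattern: delete the last 3 characters, then move the last 3 characters to the front (rotate right by 3).
For "vmyyhhqtmz" the result is "hhqvmyy".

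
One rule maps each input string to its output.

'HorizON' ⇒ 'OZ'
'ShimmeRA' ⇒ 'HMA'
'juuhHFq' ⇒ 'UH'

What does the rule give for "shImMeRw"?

The pattern: keep one character in every 3, starting at position 2 (positions 2nd, 5th, 8th, ...), then convert every letter to uppercase.
"shImMeRw" → "hMw" → "HMW".

HMW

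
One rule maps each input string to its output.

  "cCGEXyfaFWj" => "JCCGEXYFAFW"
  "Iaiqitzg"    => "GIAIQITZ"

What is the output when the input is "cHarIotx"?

In each case the input is transformed by: move the last character to the front, then convert every letter to uppercase.
Applying both steps to "cHarIotx": "xcHarIot", then "XCHARIOT".

XCHARIOT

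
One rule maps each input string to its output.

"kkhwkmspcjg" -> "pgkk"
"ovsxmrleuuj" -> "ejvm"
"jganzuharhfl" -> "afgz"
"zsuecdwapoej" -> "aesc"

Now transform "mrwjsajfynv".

fvrs

The pattern: keep one character in every 3, starting at position 2 (positions 2nd, 5th, 8th, ...), then move the first 2 characters to the end (rotate left by 2).
On "mrwjsajfynv": the first step gives "rsfv", and the second then gives "fvrs".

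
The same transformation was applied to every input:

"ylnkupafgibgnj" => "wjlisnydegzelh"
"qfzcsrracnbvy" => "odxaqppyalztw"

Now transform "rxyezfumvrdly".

pvwcxdsktpbjw

What's happening: shift every letter 2 places backward in the alphabet (wrapping around).
For "rxyezfumvrdly" the result is "pvwcxdsktpbjw".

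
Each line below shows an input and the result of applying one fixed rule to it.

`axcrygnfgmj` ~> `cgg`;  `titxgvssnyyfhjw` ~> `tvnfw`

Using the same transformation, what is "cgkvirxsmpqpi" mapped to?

Rule — keep one character in every 3, starting at position 3 (positions 3rd, 6th, 9th, ...).
"cgkvirxsmpqpi" → "krmp".

krmp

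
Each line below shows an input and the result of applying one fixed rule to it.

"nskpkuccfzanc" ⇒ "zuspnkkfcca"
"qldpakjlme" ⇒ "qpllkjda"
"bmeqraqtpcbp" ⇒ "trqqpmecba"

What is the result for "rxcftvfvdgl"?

Rule — delete the last 2 characters, then sort the characters into reverse alphabetical order.
Applying both steps to "rxcftvfvdgl": "rxcftvfvd", then "xvvtrffdc".

xvvtrffdc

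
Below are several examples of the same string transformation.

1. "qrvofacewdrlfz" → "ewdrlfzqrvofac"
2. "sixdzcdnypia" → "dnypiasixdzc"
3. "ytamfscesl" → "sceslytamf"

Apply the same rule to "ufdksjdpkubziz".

Rule — swap the front and back halves of the string.
Doing the same to "ufdksjdpkubziz": "pkubzizufdksjd".

pkubzizufdksjd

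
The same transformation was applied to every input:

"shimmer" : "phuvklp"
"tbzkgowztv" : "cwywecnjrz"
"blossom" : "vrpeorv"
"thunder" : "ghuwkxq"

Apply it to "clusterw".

What's happening: move the last 3 characters to the front (rotate right by 3), then shift every letter 3 places forward in the alphabet (wrapping around).
Applying both steps to "clusterw": "erwclust", then "huzfoxvw".

huzfoxvw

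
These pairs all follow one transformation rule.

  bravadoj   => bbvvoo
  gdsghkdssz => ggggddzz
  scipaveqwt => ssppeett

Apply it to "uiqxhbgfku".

Looking at the pairs, the operation is to keep one character in every 3, starting at position 1 (positions 1st, 4th, 7th, ...), then double every character.
Applying both steps to "uiqxhbgfku": "uxgu", then "uuxxgguu".

uuxxgguu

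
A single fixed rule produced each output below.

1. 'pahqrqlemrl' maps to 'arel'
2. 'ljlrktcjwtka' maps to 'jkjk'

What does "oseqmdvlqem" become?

smlm

The transformation: keep one character in every 3, starting at position 2 (positions 2nd, 5th, 8th, ...).
For "oseqmdvlqem" the result is "smlm".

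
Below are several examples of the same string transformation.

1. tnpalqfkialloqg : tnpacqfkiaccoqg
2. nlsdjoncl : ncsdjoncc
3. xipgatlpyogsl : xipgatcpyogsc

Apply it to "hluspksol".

hcuspksoc

The rule is to replace every "l" with "c".
Applying that to "hluspksol" gives "hcuspksoc".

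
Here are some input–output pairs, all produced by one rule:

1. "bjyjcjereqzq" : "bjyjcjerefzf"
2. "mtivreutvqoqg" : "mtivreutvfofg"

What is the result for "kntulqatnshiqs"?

Rule — replace every "q" with "f".
For "kntulqatnshiqs" the result is "kntulfatnshifs".

kntulfatnshifs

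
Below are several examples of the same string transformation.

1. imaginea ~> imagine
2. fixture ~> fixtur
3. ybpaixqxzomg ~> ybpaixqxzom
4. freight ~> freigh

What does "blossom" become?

blosso

Rule — delete the last character.
So "blossom" becomes "blosso".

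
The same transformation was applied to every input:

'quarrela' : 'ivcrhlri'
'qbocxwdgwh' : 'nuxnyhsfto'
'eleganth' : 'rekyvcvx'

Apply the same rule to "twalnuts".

Each output is the input with this applied: shift every letter 9 places backward in the alphabet (wrapping around), then swap the front and back halves of the string.
Working it through for "twalnuts": intermediate "knrcelkj", final "elkjknrc".

elkjknrc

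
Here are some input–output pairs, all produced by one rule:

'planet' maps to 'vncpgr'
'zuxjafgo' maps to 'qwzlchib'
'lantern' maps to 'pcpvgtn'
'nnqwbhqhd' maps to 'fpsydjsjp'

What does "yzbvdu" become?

The transformation: shift every letter 2 places forward in the alphabet (wrapping around), then swap the first and last characters.
"yzbvdu" → "abdxfw" → "wbdxfa".

wbdxfa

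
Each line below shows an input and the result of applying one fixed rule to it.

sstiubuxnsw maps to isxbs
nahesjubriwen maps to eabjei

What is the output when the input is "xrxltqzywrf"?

lryqr

The pattern: keep every other character starting from the second (positions 2nd, 4th, 6th, ...), then swap each adjacent pair of characters (1↔2, 3↔4, ...).
For "xrxltqzywrf", step one produces "rlqyr"; step two turns that into "lryqr".
(Check on "sstiubuxnsw": → "sibxs" → "isxbs" ✓)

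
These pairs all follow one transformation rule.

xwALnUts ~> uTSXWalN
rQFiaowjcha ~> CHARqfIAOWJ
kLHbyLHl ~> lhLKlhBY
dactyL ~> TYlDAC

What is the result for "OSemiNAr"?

Looking at the pairs, the operation is to move the last 3 characters to the front (rotate right by 3), then flip the case of every letter.
"OSemiNAr" → "naRosEMI".
(Check on "kLHbyLHl": → "LHlkLHby" → "lhLKlhBY" ✓)

naRosEMI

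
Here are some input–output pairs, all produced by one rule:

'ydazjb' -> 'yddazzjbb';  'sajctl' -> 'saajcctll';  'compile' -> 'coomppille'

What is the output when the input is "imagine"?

immagginne

Rule — repeat every character 3 times, then keep every other character starting from the second (positions 2nd, 4th, 6th, ...).
Starting from "imagine": after the first operation, "iiimmmaaagggiiinnneee"; after the second, "immagginne".
(Check on "compile": → "cccooommmpppiiillleee" → "coomppille" ✓)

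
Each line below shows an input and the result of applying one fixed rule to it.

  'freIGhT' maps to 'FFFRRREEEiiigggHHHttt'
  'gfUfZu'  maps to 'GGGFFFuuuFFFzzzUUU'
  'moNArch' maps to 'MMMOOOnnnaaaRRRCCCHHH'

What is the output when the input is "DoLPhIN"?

The transformation: repeat every character 3 times, then flip the case of every letter.
For "DoLPhIN", step one produces "DDDoooLLLPPPhhhIIINNN"; step two turns that into "dddOOOlllpppHHHiiinnn".

dddOOOlllpppHHHiiinnn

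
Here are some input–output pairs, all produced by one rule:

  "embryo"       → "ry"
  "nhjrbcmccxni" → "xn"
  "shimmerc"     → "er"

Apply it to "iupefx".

The rule is to move the last character to the front, then keep only the last 2 characters.
For "iupefx", step one produces "xiupef"; step two turns that into "ef".

ef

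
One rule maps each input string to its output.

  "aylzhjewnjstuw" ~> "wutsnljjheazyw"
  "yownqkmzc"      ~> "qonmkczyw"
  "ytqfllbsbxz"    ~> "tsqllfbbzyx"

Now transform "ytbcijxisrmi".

srmjiiicbyxt

The rule is to sort the characters into reverse alphabetical order, then move the first 3 characters to the end (rotate left by 3).
On "ytbcijxisrmi": the first step gives "yxtsrmjiiicb", and the second then gives "srmjiiicbyxt".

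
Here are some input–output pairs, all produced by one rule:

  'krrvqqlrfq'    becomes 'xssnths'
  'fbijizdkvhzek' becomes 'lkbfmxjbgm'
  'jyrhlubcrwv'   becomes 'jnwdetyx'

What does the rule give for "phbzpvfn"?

What's happening: shift every letter 2 places forward in the alphabet (wrapping around), then delete the first 3 characters.
For "phbzpvfn" the result is "brxhp".

brxhp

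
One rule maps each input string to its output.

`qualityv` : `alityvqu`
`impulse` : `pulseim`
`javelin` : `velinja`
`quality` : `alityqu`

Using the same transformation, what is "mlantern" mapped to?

anternml

The rule is to move the first 2 characters to the end (rotate left by 2).
So "mlantern" becomes "anternml".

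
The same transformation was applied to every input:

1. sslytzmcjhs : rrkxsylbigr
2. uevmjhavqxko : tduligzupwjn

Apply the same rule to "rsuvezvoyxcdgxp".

qrtudyunxwbcfwo

The rule is to shift every letter 1 place backward in the alphabet (wrapping around).
"rsuvezvoyxcdgxp" → "qrtudyunxwbcfwo".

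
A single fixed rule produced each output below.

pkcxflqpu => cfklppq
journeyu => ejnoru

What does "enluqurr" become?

The transformation: sort the characters into alphabetical order, then delete the last 2 characters.
"enluqurr" → "elnqrruu" → "elnqrr".
(Check on "pkcxflqpu": → "cfklppqux" → "cfklppq" ✓)

elnqrr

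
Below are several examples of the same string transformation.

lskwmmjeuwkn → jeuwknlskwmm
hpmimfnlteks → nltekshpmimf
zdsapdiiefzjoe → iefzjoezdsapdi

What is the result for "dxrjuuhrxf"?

Rule — swap the front and back halves of the string.
So "dxrjuuhrxf" becomes "uhrxfdxrju".

uhrxfdxrju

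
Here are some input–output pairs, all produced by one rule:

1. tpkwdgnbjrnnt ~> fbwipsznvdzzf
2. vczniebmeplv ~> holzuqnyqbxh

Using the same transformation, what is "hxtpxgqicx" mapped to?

tjfbjscuoj

Each output is the input with this applied: shift every letter 12 places forward in the alphabet (wrapping around).
On "hxtpxgqicx" that produces "tjfbjscuoj".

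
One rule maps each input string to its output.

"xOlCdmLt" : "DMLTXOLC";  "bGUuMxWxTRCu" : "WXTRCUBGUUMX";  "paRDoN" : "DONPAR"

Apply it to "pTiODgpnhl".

GPNHLPTIOD

What's happening: swap the front and back halves of the string, then convert every letter to uppercase.
On "pTiODgpnhl" that produces "GPNHLPTIOD".
(Check on "bGUuMxWxTRCu": → "WxTRCubGUuMx" → "WXTRCUBGUUMX" ✓)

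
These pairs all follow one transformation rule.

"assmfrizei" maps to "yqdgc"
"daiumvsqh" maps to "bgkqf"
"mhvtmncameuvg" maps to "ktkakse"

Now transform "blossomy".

The rule is to keep every other character starting from the first (positions 1st, 3rd, 5th, ...), then shift every letter 2 places backward in the alphabet (wrapping around).
On "blossomy": the first step gives "bosm", and the second then gives "zmqk".

zmqk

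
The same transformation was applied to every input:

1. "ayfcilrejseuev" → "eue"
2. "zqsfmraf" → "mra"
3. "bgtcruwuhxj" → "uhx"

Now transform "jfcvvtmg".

vtm

The pattern: move the last character to the front, then keep only the last 3 characters.
Doing the same to "jfcvvtmg": "vtm".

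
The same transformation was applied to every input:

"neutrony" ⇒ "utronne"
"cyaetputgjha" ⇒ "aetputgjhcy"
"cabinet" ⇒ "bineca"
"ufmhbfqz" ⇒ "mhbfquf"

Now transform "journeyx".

urneyjo

The transformation: delete the last character, then move the first 2 characters to the end (rotate left by 2).
Working it through for "journeyx": intermediate "journey", final "urneyjo".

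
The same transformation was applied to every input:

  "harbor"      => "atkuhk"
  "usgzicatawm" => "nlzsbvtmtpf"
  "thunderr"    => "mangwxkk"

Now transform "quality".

jntebmr

What's happening: shift every letter 7 places backward in the alphabet (wrapping around).
On "quality" that produces "jntebmr".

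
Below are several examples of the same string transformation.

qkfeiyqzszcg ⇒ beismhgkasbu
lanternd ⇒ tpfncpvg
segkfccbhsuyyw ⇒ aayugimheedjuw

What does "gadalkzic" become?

bkeicfcnm

The pattern: shift every letter 2 places forward in the alphabet (wrapping around), then move the last 3 characters to the front (rotate right by 3).
On "gadalkzic": the first step gives "icfcnmbke", and the second then gives "bkeicfcnm".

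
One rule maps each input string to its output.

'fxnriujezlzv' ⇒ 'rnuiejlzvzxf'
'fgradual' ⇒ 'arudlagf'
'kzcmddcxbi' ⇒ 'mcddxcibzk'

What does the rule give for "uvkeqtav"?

ektqvavu

The transformation: swap each adjacent pair of characters (1↔2, 3↔4, ...), then move the first 2 characters to the end (rotate left by 2).
On "uvkeqtav": the first step gives "vuektqva", and the second then gives "ektqvavu".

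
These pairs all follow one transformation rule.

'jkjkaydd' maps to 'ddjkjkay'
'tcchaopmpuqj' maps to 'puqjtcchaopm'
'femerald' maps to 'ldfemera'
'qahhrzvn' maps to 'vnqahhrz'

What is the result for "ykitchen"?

enykitch

Rule — move the first 2 characters to the end (rotate left by 2), then swap the front and back halves of the string.
Working it through for "ykitchen": intermediate "itchenyk", final "enykitch".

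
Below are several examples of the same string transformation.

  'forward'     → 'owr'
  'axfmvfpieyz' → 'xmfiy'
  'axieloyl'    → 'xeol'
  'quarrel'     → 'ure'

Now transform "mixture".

Each output is the input with this applied: keep every other character starting from the second (positions 2nd, 4th, 6th, ...).
On "mixture" that produces "itr".

itr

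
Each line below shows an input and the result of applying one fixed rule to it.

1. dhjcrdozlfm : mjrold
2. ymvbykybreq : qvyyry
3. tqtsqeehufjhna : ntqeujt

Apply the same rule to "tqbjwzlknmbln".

Each output is the input with this applied: keep every other character starting from the first (positions 1st, 3rd, 5th, ...), then swap the first and last characters.
Doing the same to "tqbjwzlknmbln": "nbwlnbt".

nbwlnbt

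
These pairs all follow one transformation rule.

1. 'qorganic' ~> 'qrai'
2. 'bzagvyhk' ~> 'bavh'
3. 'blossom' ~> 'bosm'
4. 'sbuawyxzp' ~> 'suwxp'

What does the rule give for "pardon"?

pro

The transformation: keep every other character starting from the first (positions 1st, 3rd, 5th, ...).
"pardon" → "pro".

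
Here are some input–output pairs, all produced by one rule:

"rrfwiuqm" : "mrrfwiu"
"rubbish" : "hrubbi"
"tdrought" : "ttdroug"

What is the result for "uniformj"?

What's happening: move the last 2 characters to the front (rotate right by 2), then delete the first character.
Starting from "uniformj": after the first operation, "mjunifor"; after the second, "junifor".

junifor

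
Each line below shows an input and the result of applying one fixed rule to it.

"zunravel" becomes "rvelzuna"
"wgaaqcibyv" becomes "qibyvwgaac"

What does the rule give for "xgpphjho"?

The pattern: swap the front and back halves of the string, then swap the first and last characters.
Starting from "xgpphjho": after the first operation, "hjhoxgpp"; after the second, "pjhoxgph".

pjhoxgph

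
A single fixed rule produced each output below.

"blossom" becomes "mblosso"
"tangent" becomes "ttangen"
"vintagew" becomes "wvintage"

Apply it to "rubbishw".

wrubbish

Looking at the pairs, the operation is to move the last character to the front.
For "rubbishw" the result is "wrubbish".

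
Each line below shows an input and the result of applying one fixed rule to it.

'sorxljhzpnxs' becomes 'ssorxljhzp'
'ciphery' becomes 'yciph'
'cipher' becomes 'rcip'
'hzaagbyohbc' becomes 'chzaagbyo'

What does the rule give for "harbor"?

rhar

In each case the input is transformed by: move the last character to the front, then delete the last 2 characters.
Starting from "harbor": after the first operation, "rharbo"; after the second, "rhar".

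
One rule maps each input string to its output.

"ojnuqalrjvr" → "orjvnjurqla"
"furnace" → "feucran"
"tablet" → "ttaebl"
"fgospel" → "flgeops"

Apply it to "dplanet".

dtpelna

What's happening: take characters alternately from the front and the back (1st, last, 2nd, 2nd-last, ...).
"dplanet" → "dtpelna".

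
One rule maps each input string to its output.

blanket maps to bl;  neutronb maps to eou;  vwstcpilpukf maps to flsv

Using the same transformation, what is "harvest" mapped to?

es

Looking at the pairs, the operation is to sort the characters into alphabetical order, then keep one character in every 3, starting at position 2 (positions 2nd, 5th, 8th, ...).
For "harvest", step one produces "aehrstv"; step two turns that into "es".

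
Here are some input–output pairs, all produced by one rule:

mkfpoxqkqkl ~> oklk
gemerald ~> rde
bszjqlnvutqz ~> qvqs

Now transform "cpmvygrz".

What's happening: keep one character in every 3, starting at position 2 (positions 2nd, 5th, 8th, ...), then move the first character to the end.
Starting from "cpmvygrz": after the first operation, "pyz"; after the second, "yzp".

yzp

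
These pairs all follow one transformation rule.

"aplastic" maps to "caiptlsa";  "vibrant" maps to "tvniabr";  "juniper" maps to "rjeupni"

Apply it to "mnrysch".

The rule is to take characters alternately from the front and the back (1st, last, 2nd, 2nd-last, ...), then swap each adjacent pair of characters (1↔2, 3↔4, ...).
For "mnrysch", step one produces "mhncrsy"; step two turns that into "hmcnsry".

hmcnsry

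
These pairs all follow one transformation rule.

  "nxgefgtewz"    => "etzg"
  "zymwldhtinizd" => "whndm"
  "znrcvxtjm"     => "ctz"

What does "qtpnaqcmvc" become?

In each case the input is transformed by: move the first 3 characters to the end (rotate left by 3), then keep one character in every 3, starting at position 1 (positions 1st, 4th, 7th, ...).
On "qtpnaqcmvc": the first step gives "naqcmvcqtp", and the second then gives "nccp".

nccp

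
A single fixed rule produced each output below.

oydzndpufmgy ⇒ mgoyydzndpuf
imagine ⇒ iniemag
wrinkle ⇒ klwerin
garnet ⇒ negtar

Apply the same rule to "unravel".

The rule is to swap the first and last characters, then move the last 3 characters to the front (rotate right by 3).
Doing the same to "unravel": "veulnra".

veulnra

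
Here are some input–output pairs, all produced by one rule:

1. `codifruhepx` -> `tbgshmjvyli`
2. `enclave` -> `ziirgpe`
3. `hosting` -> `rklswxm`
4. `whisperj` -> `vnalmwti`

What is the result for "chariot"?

In each case the input is transformed by: move the last 2 characters to the front (rotate right by 2), then shift every letter 4 places forward in the alphabet (wrapping around).
On "chariot": the first step gives "otchari", and the second then gives "sxglevm".

sxglevm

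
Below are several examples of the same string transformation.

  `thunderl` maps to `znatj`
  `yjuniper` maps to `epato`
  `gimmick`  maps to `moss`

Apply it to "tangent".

zgtm

The pattern: delete the last 3 characters, then shift every letter 6 places forward in the alphabet (wrapping around).
Starting from "tangent": after the first operation, "tang"; after the second, "zgtm".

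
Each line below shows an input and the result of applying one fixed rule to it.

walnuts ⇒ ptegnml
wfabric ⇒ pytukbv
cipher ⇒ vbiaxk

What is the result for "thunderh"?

mangwxka

In each case the input is transformed by: shift every letter 7 places backward in the alphabet (wrapping around).
"thunderh" → "mangwxka".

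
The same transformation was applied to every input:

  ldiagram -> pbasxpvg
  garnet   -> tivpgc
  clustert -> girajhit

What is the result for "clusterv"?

The transformation: shift every letter 11 places backward in the alphabet (wrapping around), then move the last 2 characters to the front (rotate right by 2).
Working it through for "clusterv": intermediate "rajhitgk", final "gkrajhit".
(Check on "ldiagram": → "asxpvgpb" → "pbasxpvg" ✓)

gkrajhit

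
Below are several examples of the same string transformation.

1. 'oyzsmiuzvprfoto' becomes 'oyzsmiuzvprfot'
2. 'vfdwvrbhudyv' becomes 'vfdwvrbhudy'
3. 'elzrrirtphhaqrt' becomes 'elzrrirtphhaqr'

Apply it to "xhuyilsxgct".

xhuyilsxgc

Rule — delete the last character.
Doing the same to "xhuyilsxgct": "xhuyilsxgc".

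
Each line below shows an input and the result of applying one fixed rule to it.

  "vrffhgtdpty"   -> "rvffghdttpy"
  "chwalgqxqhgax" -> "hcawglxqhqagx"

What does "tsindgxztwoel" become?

The pattern: swap each adjacent pair of characters (1↔2, 3↔4, ...).
For "tsindgxztwoel" the result is "stnigdzxwteol".

stnigdzxwteol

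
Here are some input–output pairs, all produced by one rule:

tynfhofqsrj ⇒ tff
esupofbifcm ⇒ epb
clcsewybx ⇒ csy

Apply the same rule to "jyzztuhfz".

jzh

What's happening: delete the last 2 characters, then keep one character in every 3, starting at position 1 (positions 1st, 4th, 7th, ...).
Starting from "jyzztuhfz": after the first operation, "jyzztuh"; after the second, "jzh".
(Check on "clcsewybx": → "clcsewy" → "csy" ✓)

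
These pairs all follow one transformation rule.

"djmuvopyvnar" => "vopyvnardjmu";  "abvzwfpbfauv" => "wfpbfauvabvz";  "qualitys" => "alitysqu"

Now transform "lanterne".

nternela

The rule is to move the last 2 characters to the front (rotate right by 2), then swap the front and back halves of the string.
"lanterne" → "nelanter" → "nternela".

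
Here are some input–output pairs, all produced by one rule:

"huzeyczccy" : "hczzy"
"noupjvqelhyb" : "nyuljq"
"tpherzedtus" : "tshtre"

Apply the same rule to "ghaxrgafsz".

What's happening: keep every other character starting from the first (positions 1st, 3rd, 5th, ...), then take characters alternately from the front and the back (1st, last, 2nd, 2nd-last, ...).
For "ghaxrgafsz", step one produces "garas"; step two turns that into "gsaar".

gsaar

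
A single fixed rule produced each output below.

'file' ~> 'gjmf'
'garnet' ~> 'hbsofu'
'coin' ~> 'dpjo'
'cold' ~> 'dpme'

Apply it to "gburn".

hcvso

The pattern: shift every letter 1 place forward in the alphabet (wrapping around).
Applying that to "gburn" gives "hcvso".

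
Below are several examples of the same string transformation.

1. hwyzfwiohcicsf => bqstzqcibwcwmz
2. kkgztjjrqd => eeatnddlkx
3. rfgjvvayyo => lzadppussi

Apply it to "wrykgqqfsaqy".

Each output is the input with this applied: shift every letter 6 places backward in the alphabet (wrapping around).
Doing the same to "wrykgqqfsaqy": "qlseakkzmuks".

qlseakkzmuks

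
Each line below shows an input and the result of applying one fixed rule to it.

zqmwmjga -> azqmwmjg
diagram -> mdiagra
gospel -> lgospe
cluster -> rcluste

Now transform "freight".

tfreigh

Looking at the pairs, the operation is to move the last character to the front.
So "freight" becomes "tfreigh".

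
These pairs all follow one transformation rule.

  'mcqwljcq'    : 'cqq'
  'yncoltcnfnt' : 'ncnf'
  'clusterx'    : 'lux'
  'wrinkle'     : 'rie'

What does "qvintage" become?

vie

Looking at the pairs, the operation is to swap each adjacent pair of characters (1↔2, 3↔4, ...), then keep one character in every 3, starting at position 1 (positions 1st, 4th, 7th, ...).
Starting from "qvintage": after the first operation, "vqniateg"; after the second, "vie".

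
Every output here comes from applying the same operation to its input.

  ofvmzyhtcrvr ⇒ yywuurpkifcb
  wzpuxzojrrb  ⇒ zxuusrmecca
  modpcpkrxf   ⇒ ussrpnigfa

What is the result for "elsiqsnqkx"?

The pattern: shift every letter 3 places forward in the alphabet (wrapping around), then sort the characters into reverse alphabetical order.
For "elsiqsnqkx", step one produces "hovltvqtna"; step two turns that into "vvttqonlha".

vvttqonlha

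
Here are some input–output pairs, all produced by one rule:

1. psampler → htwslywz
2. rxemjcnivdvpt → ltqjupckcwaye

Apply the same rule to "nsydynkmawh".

The pattern: shift every letter 7 places forward in the alphabet (wrapping around), then move the first 2 characters to the end (rotate left by 2).
Applying both steps to "nsydynkmawh": "uzfkfurthdo", then "fkfurthdouz".

fkfurthdouz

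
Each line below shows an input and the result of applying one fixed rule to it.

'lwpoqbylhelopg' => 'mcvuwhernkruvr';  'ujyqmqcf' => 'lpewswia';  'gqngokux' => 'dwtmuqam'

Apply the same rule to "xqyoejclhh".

nweukpirnd

Looking at the pairs, the operation is to swap the first and last characters, then shift every letter 6 places forward in the alphabet (wrapping around).
On "xqyoejclhh": the first step gives "hqyoejclhx", and the second then gives "nweukpirnd".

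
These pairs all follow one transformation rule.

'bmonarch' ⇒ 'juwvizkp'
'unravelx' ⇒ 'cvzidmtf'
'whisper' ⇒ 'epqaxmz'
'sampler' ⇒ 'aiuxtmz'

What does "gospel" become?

owaxmt

What's happening: shift every letter 8 places forward in the alphabet (wrapping around).
Doing the same to "gospel": "owaxmt".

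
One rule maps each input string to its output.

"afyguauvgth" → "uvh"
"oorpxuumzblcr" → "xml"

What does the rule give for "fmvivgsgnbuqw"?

What's happening: delete the first 3 characters, then keep one character in every 3, starting at position 2 (positions 2nd, 5th, 8th, ...).
Applying both steps to "fmvivgsgnbuqw": "ivgsgnbuqw", then "vgu".

vgu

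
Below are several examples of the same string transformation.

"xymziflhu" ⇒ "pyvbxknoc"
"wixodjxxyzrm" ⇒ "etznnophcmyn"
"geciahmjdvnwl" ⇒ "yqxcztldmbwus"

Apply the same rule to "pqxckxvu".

sanlkfgn

In each case the input is transformed by: move the first 3 characters to the end (rotate left by 3), then shift every letter 10 places backward in the alphabet (wrapping around).
For "pqxckxvu", step one produces "ckxvupqx"; step two turns that into "sanlkfgn".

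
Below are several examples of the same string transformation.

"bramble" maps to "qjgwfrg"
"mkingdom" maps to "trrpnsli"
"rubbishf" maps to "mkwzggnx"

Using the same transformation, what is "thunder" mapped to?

What's happening: shift every letter 5 places forward in the alphabet (wrapping around), then move the last 2 characters to the front (rotate right by 2).
Working it through for "thunder": intermediate "ymzsijw", final "jwymzsi".

jwymzsi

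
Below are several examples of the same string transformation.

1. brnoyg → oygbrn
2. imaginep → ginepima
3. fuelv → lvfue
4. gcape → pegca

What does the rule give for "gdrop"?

opgdr

In each case the input is transformed by: move the first 3 characters to the end (rotate left by 3).
So "gdrop" becomes "opgdr".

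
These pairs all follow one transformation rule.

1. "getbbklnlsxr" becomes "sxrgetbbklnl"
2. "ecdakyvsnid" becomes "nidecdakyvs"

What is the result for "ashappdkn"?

dknashapp

The pattern: move the last 3 characters to the front (rotate right by 3).
Applying that to "ashappdkn" gives "dknashapp".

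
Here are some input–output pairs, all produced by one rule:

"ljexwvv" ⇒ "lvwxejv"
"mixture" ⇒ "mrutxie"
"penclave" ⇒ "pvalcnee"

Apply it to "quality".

Each output is the input with this applied: reverse the string, then swap the first and last characters.
Applying both steps to "quality": "ytilauq", then "qtilauy".

qtilauy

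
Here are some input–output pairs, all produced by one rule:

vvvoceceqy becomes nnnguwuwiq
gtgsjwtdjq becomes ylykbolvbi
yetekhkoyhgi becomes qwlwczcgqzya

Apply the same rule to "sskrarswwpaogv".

kkcjsjkoohsgyn

In each case the input is transformed by: shift every letter 8 places backward in the alphabet (wrapping around).
On "sskrarswwpaogv" that produces "kkcjsjkoohsgyn".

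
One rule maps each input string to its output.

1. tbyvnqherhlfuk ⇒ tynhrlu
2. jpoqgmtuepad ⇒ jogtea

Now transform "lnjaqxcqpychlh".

ljqcpcl

The pattern: keep every other character starting from the first (positions 1st, 3rd, 5th, ...).
Applying that to "lnjaqxcqpychlh" gives "ljqcpcl".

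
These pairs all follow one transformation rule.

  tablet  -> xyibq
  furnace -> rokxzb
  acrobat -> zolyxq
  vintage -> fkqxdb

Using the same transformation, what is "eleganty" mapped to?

ibdxkqv

The rule is to shift every letter 3 places backward in the alphabet (wrapping around), then delete the first character.
On "eleganty": the first step gives "bibdxkqv", and the second then gives "ibdxkqv".
(Check on "tablet": → "qxyibq" → "xyibq" ✓)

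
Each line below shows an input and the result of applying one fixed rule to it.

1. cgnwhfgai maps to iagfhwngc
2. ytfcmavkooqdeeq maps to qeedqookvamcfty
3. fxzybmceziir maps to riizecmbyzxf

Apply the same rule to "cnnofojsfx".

What's happening: reverse the string.
So "cnnofojsfx" becomes "xfsjofonnc".

xfsjofonnc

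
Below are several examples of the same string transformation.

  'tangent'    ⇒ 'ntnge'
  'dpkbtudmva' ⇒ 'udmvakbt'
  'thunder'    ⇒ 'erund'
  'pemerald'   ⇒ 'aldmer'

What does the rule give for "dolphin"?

inlph

Rule — delete the first 2 characters, then move the first 3 characters to the end (rotate left by 3).
"dolphin" → "inlph".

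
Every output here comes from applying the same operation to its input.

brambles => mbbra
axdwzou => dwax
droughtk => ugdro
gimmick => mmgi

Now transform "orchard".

chor

Each output is the input with this applied: delete the last 3 characters, then move the last 2 characters to the front (rotate right by 2).
For "orchard", step one produces "orch"; step two turns that into "chor".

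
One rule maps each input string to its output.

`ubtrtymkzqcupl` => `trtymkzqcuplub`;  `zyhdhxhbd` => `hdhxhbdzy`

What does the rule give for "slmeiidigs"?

meiidigssl

The rule is to move the first 2 characters to the end (rotate left by 2).
On "slmeiidigs" that produces "meiidigssl".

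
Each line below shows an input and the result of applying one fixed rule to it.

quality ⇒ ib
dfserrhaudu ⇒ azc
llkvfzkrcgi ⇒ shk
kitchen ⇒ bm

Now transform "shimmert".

The pattern: shift every letter 8 places forward in the alphabet (wrapping around), then keep one character in every 3, starting at position 3 (positions 3rd, 6th, 9th, ...).
On "shimmert": the first step gives "apquumzb", and the second then gives "qm".

qm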